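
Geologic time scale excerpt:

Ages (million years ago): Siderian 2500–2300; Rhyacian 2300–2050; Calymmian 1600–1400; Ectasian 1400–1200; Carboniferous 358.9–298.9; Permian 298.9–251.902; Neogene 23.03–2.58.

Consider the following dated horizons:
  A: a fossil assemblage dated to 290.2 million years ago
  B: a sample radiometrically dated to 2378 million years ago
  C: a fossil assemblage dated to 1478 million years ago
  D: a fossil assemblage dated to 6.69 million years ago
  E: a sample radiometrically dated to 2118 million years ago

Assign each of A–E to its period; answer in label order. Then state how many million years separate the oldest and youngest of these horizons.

A: 290.2 Ma lies in 298.9–251.902 Ma, so Permian.
B: 2378 Ma lies in 2500–2300 Ma, so Siderian.
C: 1478 Ma lies in 1600–1400 Ma, so Calymmian.
D: 6.69 Ma lies in 23.03–2.58 Ma, so Neogene.
E: 2118 Ma lies in 2300–2050 Ma, so Rhyacian.
Oldest = 2378 Ma, youngest = 6.69 Ma → span 2371.31 Myr.

A — Permian; B — Siderian; C — Calymmian; D — Neogene; E — Rhyacian; span 2371.31 million years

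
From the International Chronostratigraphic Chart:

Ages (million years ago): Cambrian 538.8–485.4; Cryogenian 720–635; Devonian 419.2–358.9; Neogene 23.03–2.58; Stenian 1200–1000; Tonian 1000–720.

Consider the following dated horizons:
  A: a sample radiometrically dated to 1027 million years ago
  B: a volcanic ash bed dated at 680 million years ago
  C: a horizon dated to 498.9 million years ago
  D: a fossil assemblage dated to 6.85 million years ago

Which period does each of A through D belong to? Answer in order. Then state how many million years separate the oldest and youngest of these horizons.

A — Stenian; B — Cryogenian; C — Cambrian; D — Neogene; span 1020.15 million years

A: 1027 Ma lies in 1200–1000 Ma, so Stenian.
B: 680 Ma lies in 720–635 Ma, so Cryogenian.
C: 498.9 Ma lies in 538.8–485.4 Ma, so Cambrian.
D: 6.85 Ma lies in 23.03–2.58 Ma, so Neogene.
Oldest = 1027 Ma, youngest = 6.85 Ma → span 1020.15 Myr.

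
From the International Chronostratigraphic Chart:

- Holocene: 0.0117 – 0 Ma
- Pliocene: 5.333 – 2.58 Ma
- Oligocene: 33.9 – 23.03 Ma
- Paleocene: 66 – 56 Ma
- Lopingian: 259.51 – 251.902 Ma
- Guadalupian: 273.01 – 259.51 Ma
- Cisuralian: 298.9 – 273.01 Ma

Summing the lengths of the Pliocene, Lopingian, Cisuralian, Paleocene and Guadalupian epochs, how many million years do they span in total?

Duration is start − end for each: (5.333 − 2.58) + (259.51 − 251.902) + (298.9 − 273.01) + (66 − 56) + (273.01 − 259.51).
That is 2.753 + 7.608 + 25.89 + 10 + 13.5, which totals 59.751 million years.

59.751 million years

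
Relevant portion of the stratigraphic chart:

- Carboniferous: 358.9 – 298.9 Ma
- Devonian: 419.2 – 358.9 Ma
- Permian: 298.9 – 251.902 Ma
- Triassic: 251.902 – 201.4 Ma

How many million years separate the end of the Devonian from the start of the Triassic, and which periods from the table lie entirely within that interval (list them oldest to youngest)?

106.998 million years; Carboniferous, Permian

The Devonian closes at 358.9 Ma and the Triassic opens at 251.902 Ma, so the interval is 358.9 − 251.902 = 106.998 Myr.
A period fits inside if it starts at or after 358.9 Ma and ends at or before 251.902 Ma; oldest first that gives Carboniferous, Permian.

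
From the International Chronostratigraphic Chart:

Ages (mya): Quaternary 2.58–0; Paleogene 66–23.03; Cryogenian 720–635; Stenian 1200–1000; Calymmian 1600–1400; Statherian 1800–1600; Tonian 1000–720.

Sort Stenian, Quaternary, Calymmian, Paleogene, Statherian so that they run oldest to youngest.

The oldest of these is Statherian (starts 1800 Ma) and the youngest is Quaternary (ends 0 Ma).
In between, by decreasing start age: Calymmian (1600), Stenian (1200), Paleogene (66).

Statherian, Calymmian, Stenian, Paleogene, Quaternary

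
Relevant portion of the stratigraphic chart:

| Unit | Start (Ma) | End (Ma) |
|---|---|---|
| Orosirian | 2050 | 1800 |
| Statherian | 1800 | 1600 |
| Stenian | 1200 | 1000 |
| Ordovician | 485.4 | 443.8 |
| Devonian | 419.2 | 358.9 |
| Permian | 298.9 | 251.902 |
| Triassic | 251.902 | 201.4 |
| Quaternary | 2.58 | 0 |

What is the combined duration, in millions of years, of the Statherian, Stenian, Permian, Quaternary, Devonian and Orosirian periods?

Each duration: Statherian = 200; Stenian = 200; Permian = 46.998; Quaternary = 2.58; Devonian = 60.3; Orosirian = 250.
Sum: 200 + 200 + 46.998 + 2.58 + 60.3 + 250 = 759.878 Myr.

759.878 million years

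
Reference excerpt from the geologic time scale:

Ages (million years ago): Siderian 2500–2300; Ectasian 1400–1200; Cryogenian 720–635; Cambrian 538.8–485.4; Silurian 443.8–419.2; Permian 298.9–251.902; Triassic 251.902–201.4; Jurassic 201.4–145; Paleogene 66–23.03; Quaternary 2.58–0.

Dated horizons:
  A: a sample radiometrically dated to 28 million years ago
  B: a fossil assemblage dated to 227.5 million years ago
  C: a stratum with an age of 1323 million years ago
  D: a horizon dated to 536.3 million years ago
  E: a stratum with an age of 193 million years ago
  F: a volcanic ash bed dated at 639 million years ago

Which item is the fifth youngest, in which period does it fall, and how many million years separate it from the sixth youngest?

Smaller Ma means younger, so youngest first: A 28 < E 193 < B 227.5 < D 536.3 < F 639 < C 1323.
Counting 5 along gives F (639 Ma); the excerpt puts that inside the Cryogenian, 720–635 Ma.
Next in line is C (1323 Ma), and 1323 − 639 = 684 Myr.

F, in the Cryogenian; 684 million years to C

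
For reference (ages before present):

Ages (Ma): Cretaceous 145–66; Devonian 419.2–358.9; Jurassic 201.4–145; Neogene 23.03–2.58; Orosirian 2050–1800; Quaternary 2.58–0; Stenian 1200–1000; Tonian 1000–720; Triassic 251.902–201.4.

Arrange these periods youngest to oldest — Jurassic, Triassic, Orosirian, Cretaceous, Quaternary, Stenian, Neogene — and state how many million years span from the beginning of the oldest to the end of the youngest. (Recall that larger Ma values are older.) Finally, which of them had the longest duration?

Quaternary, Neogene, Cretaceous, Jurassic, Triassic, Stenian, Orosirian; total span 2050 Myr; longest is Orosirian

From the excerpt: Jurassic 201.4–145; Triassic 251.902–201.4; Orosirian 2050–1800; Cretaceous 145–66; Quaternary 2.58–0; Stenian 1200–1000; Neogene 23.03–2.58 (Ma).
Larger Ma is earlier, so the oldest is Orosirian and the youngest is Quaternary; youngest to oldest: Quaternary, Neogene, Cretaceous, Jurassic, Triassic, Stenian, Orosirian.
Oldest start 2050 minus youngest end 0 gives 2050 Myr overall.
Individual lengths (start − end): Quaternary 2.58; Stenian 200; Neogene 20.45; Jurassic 56.4; Triassic 50.502; Cretaceous 79; Orosirian 250. The largest is Orosirian at 250 Myr.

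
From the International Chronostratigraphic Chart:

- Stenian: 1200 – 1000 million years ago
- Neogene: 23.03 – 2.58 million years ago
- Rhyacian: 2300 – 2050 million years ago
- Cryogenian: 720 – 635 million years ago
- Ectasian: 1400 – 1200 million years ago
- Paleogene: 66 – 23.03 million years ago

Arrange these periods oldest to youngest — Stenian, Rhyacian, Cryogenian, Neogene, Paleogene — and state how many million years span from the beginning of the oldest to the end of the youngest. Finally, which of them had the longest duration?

Start ages (Ma): Rhyacian 2300, Stenian 1200, Cryogenian 720, Paleogene 66, Neogene 23.03.
Ordered oldest to youngest: Rhyacian, Stenian, Cryogenian, Paleogene, Neogene.
Span = 2300 − 2.58 = 2297.42 Myr.
Durations: Paleogene 42.97, Stenian 200, Neogene 20.45, Cryogenian 85, Rhyacian 250 → longest is Rhyacian (250 Myr).

Rhyacian → Stenian → Cryogenian → Paleogene → Neogene; total span 2297.42 Myr; longest is Rhyacian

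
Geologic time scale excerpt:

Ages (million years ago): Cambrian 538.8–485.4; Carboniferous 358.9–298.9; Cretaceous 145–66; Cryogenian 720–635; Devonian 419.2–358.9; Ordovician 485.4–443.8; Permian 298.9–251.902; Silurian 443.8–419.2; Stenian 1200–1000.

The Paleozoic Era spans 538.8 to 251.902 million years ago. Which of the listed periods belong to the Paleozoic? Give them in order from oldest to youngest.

Periods with both bounds inside 538.8–251.902 Ma: Cambrian (538.8–485.4), Ordovician (485.4–443.8), Silurian (443.8–419.2), Devonian (419.2–358.9), Carboniferous (358.9–298.9), Permian (298.9–251.902).

Cambrian, Ordovician, Silurian, Devonian, Carboniferous, Permian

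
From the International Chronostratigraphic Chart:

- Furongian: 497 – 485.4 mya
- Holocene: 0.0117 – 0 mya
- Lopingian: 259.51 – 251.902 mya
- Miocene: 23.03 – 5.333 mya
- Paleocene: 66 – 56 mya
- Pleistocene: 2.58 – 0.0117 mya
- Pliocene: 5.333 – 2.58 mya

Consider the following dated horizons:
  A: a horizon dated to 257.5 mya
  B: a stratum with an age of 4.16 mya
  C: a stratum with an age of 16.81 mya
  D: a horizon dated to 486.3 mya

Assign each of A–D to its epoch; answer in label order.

Match each age against the start–end ranges in the excerpt: A = 257.5 Ma → Lopingian (259.51–251.902); B = 4.16 Ma → Pliocene (5.333–2.58); C = 16.81 Ma → Miocene (23.03–5.333); D = 486.3 Ma → Furongian (497–485.4).

A — Lopingian; B — Pliocene; C — Miocene; D — Furongian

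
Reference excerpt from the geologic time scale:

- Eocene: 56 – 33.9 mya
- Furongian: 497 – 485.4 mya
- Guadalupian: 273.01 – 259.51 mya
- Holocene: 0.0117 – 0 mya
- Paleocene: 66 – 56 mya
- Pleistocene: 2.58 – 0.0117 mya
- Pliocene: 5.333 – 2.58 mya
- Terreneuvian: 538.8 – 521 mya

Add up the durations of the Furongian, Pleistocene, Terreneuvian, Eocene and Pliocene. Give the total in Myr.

Each duration: Furongian = 11.6; Pleistocene = 2.5683; Terreneuvian = 17.8; Eocene = 22.1; Pliocene = 2.753.
Sum: 11.6 + 2.5683 + 17.8 + 22.1 + 2.753 = 56.8213 Myr.

56.8213 million years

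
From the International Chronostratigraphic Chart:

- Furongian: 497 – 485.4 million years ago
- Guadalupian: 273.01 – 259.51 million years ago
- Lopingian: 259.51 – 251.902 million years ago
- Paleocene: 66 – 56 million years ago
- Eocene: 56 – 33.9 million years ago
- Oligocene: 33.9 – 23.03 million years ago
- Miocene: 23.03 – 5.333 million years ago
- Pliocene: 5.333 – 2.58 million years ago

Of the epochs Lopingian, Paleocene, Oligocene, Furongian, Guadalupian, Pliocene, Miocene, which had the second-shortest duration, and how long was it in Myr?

Durations: Lopingian 7.608; Paleocene 10; Oligocene 10.87; Furongian 11.6; Guadalupian 13.5; Pliocene 2.753; Miocene 17.697 Myr.
Sorted shortest-first: Pliocene (2.753), Lopingian (7.608), Paleocene (10), Oligocene (10.87), Furongian (11.6), Guadalupian (13.5), Miocene (17.697).
The second shortest is Lopingian at 7.608 Myr.

Lopingian, 7.608 million years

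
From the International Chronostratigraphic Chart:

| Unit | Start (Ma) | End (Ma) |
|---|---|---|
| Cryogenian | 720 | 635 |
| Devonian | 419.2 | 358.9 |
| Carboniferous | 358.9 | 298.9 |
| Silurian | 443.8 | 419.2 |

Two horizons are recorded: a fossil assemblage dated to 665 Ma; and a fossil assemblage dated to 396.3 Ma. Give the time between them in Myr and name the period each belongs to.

Elapsed time: 665 − 396.3 = 268.7 Myr.
665 Ma lies within 720–635 Ma: Cryogenian.
396.3 Ma lies within 419.2–358.9 Ma: Devonian.

268.7 million years apart; the first in the Cryogenian, the second in the Devonian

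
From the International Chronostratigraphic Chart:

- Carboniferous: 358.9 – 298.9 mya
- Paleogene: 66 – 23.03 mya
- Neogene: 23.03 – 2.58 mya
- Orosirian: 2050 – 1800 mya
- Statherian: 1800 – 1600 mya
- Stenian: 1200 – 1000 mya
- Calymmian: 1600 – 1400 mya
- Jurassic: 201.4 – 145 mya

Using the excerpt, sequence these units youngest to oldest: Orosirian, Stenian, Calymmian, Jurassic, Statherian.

Jurassic, Stenian, Calymmian, Statherian, Orosirian

The oldest of these is Orosirian (starts 2050 Ma) and the youngest is Jurassic (ends 145 Ma).
In between, by decreasing start age: Statherian (1800), Calymmian (1600), Stenian (1200).
Listing youngest first means reversing that sequence.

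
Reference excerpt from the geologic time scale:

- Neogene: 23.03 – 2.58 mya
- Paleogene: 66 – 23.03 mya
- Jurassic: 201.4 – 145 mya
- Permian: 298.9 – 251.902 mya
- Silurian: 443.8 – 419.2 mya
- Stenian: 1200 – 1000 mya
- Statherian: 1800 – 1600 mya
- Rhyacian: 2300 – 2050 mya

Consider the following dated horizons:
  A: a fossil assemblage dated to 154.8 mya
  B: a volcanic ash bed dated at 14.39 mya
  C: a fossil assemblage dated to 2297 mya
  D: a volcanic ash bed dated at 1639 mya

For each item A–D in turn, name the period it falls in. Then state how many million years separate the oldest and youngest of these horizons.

A: 154.8 Ma lies in 201.4–145 Ma, so Jurassic.
B: 14.39 Ma lies in 23.03–2.58 Ma, so Neogene.
C: 2297 Ma lies in 2300–2050 Ma, so Rhyacian.
D: 1639 Ma lies in 1800–1600 Ma, so Statherian.
Oldest = 2297 Ma, youngest = 14.39 Ma → span 2282.61 Myr.

A — Jurassic; B — Neogene; C — Rhyacian; D — Statherian; span 2282.61 million years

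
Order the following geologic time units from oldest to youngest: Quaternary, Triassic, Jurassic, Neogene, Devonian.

Group by era (each group listed oldest first) — Paleozoic: Devonian; Mesozoic: Triassic, Jurassic; Cenozoic: Neogene, Quaternary. The eras run Paleozoic → Mesozoic → Cenozoic. Concatenating the groups in that era order gives oldest to youngest directly.

Devonian, Triassic, Jurassic, Neogene, Quaternary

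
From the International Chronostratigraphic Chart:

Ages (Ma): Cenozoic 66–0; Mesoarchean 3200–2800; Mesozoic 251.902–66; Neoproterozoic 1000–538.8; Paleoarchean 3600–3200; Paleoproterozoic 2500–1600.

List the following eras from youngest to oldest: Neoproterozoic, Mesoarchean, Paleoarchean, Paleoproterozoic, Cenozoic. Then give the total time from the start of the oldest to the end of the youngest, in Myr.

Start ages (Ma): Paleoarchean 3600, Mesoarchean 3200, Paleoproterozoic 2500, Neoproterozoic 1000, Cenozoic 66.
Ordered youngest to oldest: Cenozoic, Neoproterozoic, Paleoproterozoic, Mesoarchean, Paleoarchean.
Span = 3600 − 0 = 3600 Myr.

Cenozoic, Neoproterozoic, Paleoproterozoic, Mesoarchean, Paleoarchean; total span 3600 Myr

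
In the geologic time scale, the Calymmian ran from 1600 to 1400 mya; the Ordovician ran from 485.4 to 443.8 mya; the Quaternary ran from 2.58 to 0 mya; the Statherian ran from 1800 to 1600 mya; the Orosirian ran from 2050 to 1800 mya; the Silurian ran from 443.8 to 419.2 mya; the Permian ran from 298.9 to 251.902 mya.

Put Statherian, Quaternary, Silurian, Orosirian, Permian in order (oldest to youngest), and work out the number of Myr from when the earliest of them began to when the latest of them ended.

From the excerpt: Statherian 1800–1600; Quaternary 2.58–0; Silurian 443.8–419.2; Orosirian 2050–1800; Permian 298.9–251.902 (Ma).
Larger Ma is earlier, so the oldest is Orosirian and the youngest is Quaternary; oldest to youngest: Orosirian, Statherian, Silurian, Permian, Quaternary.
Oldest start 2050 minus youngest end 0 gives 2050 Myr overall.

Orosirian → Statherian → Silurian → Permian → Quaternary; total span 2050 Myr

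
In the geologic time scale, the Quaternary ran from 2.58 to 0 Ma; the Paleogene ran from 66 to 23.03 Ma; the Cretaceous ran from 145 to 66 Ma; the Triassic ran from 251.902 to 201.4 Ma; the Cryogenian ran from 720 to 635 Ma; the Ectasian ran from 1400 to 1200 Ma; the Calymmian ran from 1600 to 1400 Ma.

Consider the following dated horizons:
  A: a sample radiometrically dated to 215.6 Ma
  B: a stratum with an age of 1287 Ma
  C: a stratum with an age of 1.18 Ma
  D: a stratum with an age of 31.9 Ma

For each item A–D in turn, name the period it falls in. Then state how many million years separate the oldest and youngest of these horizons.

Match each age against the start–end ranges in the excerpt: A = 215.6 Ma → Triassic (251.902–201.4); B = 1287 Ma → Ectasian (1400–1200); C = 1.18 Ma → Quaternary (2.58–0); D = 31.9 Ma → Paleogene (66–23.03).
The largest age is 1287 Ma and the smallest is 1.18 Ma; their difference is 1285.82 Myr.

A — Triassic; B — Ectasian; C — Quaternary; D — Paleogene; span 1285.82 million years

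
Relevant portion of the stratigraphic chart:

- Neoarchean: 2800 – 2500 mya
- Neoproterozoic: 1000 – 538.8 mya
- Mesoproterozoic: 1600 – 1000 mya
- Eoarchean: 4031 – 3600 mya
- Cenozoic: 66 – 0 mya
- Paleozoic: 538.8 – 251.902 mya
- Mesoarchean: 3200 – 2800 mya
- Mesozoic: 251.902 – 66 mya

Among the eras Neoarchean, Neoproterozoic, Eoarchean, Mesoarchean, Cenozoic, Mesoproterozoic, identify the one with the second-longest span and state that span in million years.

Durations: Neoarchean 300; Neoproterozoic 461.2; Eoarchean 431; Mesoarchean 400; Cenozoic 66; Mesoproterozoic 600 Myr.
Sorted longest-first: Mesoproterozoic (600), Neoproterozoic (461.2), Eoarchean (431), Mesoarchean (400), Neoarchean (300), Cenozoic (66).
The second longest is Neoproterozoic at 461.2 Myr.

Neoproterozoic, 461.2 million years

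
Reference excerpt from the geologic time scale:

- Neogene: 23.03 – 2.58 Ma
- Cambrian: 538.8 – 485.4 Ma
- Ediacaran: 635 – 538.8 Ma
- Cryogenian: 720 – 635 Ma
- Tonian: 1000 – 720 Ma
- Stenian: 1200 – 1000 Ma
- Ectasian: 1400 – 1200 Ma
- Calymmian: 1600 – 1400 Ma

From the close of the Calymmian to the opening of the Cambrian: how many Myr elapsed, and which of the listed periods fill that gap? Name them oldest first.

861.2 million years; Ectasian, Stenian, Tonian, Cryogenian, Ediacaran

The Calymmian closes at 1400 Ma and the Cambrian opens at 538.8 Ma, so the interval is 1400 − 538.8 = 861.2 Myr.
A period fits inside if it starts at or after 1400 Ma and ends at or before 538.8 Ma; oldest first that gives Ectasian, Stenian, Tonian, Cryogenian, Ediacaran.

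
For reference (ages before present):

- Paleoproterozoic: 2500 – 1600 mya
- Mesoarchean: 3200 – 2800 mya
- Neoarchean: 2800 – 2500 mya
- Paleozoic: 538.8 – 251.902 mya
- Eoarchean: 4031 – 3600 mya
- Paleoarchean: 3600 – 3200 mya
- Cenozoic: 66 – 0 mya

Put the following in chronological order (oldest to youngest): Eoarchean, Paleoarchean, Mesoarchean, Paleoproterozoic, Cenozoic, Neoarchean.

Eoarchean, Paleoarchean, Mesoarchean, Neoarchean, Paleoproterozoic, Cenozoic

The oldest of these is Eoarchean (starts 4031 Ma) and the youngest is Cenozoic (ends 0 Ma).
In between, by decreasing start age: Paleoarchean (3600), Mesoarchean (3200), Neoarchean (2800), Paleoproterozoic (2500).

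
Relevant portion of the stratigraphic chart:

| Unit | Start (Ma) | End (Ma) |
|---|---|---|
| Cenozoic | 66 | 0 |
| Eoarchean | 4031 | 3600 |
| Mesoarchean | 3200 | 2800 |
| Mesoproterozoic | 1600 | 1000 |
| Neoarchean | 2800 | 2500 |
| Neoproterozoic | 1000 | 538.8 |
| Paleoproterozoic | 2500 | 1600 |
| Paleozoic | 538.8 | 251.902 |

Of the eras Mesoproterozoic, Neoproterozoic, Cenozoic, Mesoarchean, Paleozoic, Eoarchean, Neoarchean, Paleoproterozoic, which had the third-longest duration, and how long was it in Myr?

Start − end for each: Mesoproterozoic 1600 − 1000 = 600; Neoproterozoic 1000 − 538.8 = 461.2; Cenozoic 66 − 0 = 66; Mesoarchean 3200 − 2800 = 400; Paleozoic 538.8 − 251.902 = 286.898; Eoarchean 4031 − 3600 = 431; Neoarchean 2800 − 2500 = 300; Paleoproterozoic 2500 − 1600 = 900.
Ranking these from longest: Paleoproterozoic > Mesoproterozoic > Neoproterozoic > Eoarchean > Mesoarchean > Neoarchean > Paleozoic > Cenozoic.
Position 3 in that ranking is Neoproterozoic, which lasted 461.2 Myr.

Neoproterozoic, 461.2 million years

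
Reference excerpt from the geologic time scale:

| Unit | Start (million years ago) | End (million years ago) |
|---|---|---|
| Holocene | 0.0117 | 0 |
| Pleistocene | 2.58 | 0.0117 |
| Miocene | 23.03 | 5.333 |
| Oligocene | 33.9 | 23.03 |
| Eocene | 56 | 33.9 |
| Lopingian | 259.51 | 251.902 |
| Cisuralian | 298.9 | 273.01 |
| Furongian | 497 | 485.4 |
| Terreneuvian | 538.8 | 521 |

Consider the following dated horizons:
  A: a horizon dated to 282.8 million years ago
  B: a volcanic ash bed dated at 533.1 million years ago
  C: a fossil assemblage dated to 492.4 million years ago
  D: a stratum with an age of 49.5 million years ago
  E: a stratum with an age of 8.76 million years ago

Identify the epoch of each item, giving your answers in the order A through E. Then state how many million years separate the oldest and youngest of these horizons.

Match each age against the start–end ranges in the excerpt: A = 282.8 Ma → Cisuralian (298.9–273.01); B = 533.1 Ma → Terreneuvian (538.8–521); C = 492.4 Ma → Furongian (497–485.4); D = 49.5 Ma → Eocene (56–33.9); E = 8.76 Ma → Miocene (23.03–5.333).
The largest age is 533.1 Ma and the smallest is 8.76 Ma; their difference is 524.34 Myr.

A — Cisuralian; B — Terreneuvian; C — Furongian; D — Eocene; E — Miocene; span 524.34 million years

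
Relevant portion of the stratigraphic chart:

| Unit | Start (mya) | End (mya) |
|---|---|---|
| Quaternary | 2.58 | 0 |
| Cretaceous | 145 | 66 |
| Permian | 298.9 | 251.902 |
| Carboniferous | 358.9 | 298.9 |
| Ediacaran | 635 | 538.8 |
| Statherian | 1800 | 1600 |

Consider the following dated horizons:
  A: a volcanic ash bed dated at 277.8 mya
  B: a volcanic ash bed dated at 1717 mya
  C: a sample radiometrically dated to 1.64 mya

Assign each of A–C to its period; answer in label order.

Match each age against the start–end ranges in the excerpt: A = 277.8 Ma → Permian (298.9–251.902); B = 1717 Ma → Statherian (1800–1600); C = 1.64 Ma → Quaternary (2.58–0).

A — Permian; B — Statherian; C — Quaternary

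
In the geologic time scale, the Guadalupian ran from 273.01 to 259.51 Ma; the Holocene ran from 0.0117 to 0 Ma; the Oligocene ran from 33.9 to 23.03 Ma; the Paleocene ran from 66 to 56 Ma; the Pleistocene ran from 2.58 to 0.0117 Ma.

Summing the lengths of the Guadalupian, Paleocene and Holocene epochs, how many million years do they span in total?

Each duration: Guadalupian = 13.5; Paleocene = 10; Holocene = 0.0117.
Sum: 13.5 + 10 + 0.0117 = 23.5117 Myr.

23.5117 million years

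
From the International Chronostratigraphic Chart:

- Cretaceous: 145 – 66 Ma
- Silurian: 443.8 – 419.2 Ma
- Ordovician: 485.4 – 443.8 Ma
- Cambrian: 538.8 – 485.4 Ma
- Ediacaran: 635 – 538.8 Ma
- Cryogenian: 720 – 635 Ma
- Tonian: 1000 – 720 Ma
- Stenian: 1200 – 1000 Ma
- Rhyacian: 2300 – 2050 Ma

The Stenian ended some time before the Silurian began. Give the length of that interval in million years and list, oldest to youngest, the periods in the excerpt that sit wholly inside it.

The Stenian closes at 1000 Ma and the Silurian opens at 443.8 Ma, so the interval is 1000 − 443.8 = 556.2 Myr.
A period fits inside if it starts at or after 1000 Ma and ends at or before 443.8 Ma; oldest first that gives Tonian, Cryogenian, Ediacaran, Cambrian, Ordovician.

556.2 million years; Tonian, Cryogenian, Ediacaran, Cambrian, Ordovician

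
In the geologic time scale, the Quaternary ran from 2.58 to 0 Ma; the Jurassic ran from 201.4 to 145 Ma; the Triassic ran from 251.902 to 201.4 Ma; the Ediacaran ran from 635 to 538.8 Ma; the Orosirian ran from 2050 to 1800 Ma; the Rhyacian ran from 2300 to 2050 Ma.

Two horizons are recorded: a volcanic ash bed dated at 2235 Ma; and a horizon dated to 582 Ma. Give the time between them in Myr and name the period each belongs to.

Elapsed time: 2235 − 582 = 1653 Myr.
2235 Ma lies within 2300–2050 Ma: Rhyacian.
582 Ma lies within 635–538.8 Ma: Ediacaran.

1653 million years apart; the first in the Rhyacian, the second in the Ediacaran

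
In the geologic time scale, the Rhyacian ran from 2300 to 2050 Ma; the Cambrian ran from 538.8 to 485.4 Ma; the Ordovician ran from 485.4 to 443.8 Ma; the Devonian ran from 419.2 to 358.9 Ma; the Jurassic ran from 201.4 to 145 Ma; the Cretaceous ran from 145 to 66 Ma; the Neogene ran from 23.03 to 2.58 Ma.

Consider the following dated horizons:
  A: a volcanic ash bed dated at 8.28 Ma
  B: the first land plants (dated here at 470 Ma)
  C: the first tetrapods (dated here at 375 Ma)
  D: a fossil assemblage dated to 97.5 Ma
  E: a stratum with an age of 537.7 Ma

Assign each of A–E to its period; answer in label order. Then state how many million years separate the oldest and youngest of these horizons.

A — Neogene; B — Ordovician; C — Devonian; D — Cretaceous; E — Cambrian; span 529.42 million years

A: 8.28 Ma lies in 23.03–2.58 Ma, so Neogene.
B: 470 Ma lies in 485.4–443.8 Ma, so Ordovician.
C: 375 Ma lies in 419.2–358.9 Ma, so Devonian.
D: 97.5 Ma lies in 145–66 Ma, so Cretaceous.
E: 537.7 Ma lies in 538.8–485.4 Ma, so Cambrian.
Oldest = 537.7 Ma, youngest = 8.28 Ma → span 529.42 Myr.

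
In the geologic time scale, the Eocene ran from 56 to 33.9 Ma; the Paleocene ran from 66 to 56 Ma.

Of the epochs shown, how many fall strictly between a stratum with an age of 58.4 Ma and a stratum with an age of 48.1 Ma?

Checking each listed span, none has both start < 58.4 Ma and end > 48.1 Ma — every epoch straddles one of the two dates or lies outside them — so the count is 0.

0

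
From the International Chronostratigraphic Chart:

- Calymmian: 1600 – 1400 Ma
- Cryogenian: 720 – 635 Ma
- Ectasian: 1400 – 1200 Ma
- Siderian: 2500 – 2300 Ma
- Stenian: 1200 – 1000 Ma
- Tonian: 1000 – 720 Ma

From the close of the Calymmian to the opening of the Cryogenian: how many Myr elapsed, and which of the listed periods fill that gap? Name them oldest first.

End of Calymmian = 1400 Ma; start of Cryogenian = 720 Ma.
Gap = 1400 − 720 = 680 Myr.
Periods wholly inside 1400–720 Ma: Ectasian (1400–1200), Stenian (1200–1000), Tonian (1000–720).

680 million years; Ectasian, Stenian, Tonian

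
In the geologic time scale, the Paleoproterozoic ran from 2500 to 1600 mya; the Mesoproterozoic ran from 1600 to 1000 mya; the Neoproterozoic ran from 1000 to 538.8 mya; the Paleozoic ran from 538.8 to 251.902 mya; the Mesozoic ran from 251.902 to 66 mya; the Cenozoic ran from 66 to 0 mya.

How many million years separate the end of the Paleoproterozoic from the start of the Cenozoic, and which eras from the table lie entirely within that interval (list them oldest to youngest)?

1534 million years; Mesoproterozoic, Neoproterozoic, Paleozoic, Mesozoic

End of Paleoproterozoic = 1600 Ma; start of Cenozoic = 66 Ma.
Gap = 1600 − 66 = 1534 Myr.
Eras wholly inside 1600–66 Ma: Mesoproterozoic (1600–1000), Neoproterozoic (1000–538.8), Paleozoic (538.8–251.902), Mesozoic (251.902–66).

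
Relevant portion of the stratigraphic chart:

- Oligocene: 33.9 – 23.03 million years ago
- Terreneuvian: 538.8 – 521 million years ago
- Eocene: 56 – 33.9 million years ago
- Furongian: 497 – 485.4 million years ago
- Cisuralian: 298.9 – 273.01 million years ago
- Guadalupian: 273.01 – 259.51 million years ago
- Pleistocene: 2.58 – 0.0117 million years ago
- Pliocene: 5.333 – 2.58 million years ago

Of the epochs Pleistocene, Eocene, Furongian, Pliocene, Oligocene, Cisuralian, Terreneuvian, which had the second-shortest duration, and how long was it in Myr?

Pliocene, 2.753 million years

Start − end for each: Pleistocene 2.58 − 0.0117 = 2.5683; Eocene 56 − 33.9 = 22.1; Furongian 497 − 485.4 = 11.6; Pliocene 5.333 − 2.58 = 2.753; Oligocene 33.9 − 23.03 = 10.87; Cisuralian 298.9 − 273.01 = 25.89; Terreneuvian 538.8 − 521 = 17.8.
Ranking these from shortest: Pleistocene < Pliocene < Oligocene < Furongian < Terreneuvian < Eocene < Cisuralian.
Position 2 in that ranking is Pliocene, which lasted 2.753 Myr.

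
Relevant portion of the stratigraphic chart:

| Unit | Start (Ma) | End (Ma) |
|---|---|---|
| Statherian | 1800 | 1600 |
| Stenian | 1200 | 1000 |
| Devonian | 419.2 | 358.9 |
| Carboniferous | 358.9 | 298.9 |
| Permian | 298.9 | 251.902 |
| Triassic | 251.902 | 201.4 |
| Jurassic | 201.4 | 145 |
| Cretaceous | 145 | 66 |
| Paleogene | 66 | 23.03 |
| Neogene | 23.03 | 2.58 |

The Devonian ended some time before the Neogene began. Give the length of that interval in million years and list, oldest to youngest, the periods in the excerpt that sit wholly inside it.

335.87 million years; Carboniferous, Permian, Triassic, Jurassic, Cretaceous, Paleogene

End of Devonian = 358.9 Ma; start of Neogene = 23.03 Ma.
Gap = 358.9 − 23.03 = 335.87 Myr.
Periods wholly inside 358.9–23.03 Ma: Carboniferous (358.9–298.9), Permian (298.9–251.902), Triassic (251.902–201.4), Jurassic (201.4–145), Cretaceous (145–66), Paleogene (66–23.03).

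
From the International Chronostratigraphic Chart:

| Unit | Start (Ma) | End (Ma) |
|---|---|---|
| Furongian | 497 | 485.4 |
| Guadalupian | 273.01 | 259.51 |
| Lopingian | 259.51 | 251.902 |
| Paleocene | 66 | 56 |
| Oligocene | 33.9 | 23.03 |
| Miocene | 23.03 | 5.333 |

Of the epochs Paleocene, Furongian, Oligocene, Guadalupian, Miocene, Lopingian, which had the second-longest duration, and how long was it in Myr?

Guadalupian, 13.5 million years

Durations: Paleocene 10; Furongian 11.6; Oligocene 10.87; Guadalupian 13.5; Miocene 17.697; Lopingian 7.608 Myr.
Sorted longest-first: Miocene (17.697), Guadalupian (13.5), Furongian (11.6), Oligocene (10.87), Paleocene (10), Lopingian (7.608).
The second longest is Guadalupian at 13.5 Myr.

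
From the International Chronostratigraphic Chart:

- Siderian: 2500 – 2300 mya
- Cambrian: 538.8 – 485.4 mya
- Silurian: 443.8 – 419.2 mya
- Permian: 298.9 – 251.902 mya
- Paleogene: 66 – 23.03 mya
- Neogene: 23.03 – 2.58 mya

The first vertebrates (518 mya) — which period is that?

Cambrian

518 Ma lies between 538.8 and 485.4 Ma, so it falls in the Cambrian.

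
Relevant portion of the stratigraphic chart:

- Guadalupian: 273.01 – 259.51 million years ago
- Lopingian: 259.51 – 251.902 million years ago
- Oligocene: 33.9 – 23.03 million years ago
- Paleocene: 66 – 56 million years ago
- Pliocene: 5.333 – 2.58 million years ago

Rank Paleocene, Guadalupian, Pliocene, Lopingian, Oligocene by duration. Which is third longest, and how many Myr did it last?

Durations: Paleocene 10; Guadalupian 13.5; Pliocene 2.753; Lopingian 7.608; Oligocene 10.87 Myr.
Sorted longest-first: Guadalupian (13.5), Oligocene (10.87), Paleocene (10), Lopingian (7.608), Pliocene (2.753).
The third longest is Paleocene at 10 Myr.

Paleocene, 10 million years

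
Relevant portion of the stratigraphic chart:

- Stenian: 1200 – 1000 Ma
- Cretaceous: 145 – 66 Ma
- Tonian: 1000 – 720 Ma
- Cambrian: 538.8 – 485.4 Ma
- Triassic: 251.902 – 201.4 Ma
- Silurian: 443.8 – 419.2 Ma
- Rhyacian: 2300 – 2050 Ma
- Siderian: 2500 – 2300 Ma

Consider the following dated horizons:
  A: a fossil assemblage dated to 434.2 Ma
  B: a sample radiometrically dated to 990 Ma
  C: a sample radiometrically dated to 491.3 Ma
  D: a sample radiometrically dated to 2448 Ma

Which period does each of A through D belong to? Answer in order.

A: 434.2 Ma lies in 443.8–419.2 Ma, so Silurian.
B: 990 Ma lies in 1000–720 Ma, so Tonian.
C: 491.3 Ma lies in 538.8–485.4 Ma, so Cambrian.
D: 2448 Ma lies in 2500–2300 Ma, so Siderian.

A — Silurian; B — Tonian; C — Cambrian; D — Siderian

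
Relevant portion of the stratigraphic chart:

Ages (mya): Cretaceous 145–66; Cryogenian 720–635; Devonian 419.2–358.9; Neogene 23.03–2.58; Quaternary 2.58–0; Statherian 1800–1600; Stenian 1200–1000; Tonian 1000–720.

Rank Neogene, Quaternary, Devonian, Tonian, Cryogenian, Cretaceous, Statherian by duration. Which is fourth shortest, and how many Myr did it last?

Cretaceous, 79 million years

Durations: Neogene 20.45; Quaternary 2.58; Devonian 60.3; Tonian 280; Cryogenian 85; Cretaceous 79; Statherian 200 Myr.
Sorted shortest-first: Quaternary (2.58), Neogene (20.45), Devonian (60.3), Cretaceous (79), Cryogenian (85), Statherian (200), Tonian (280).
The fourth shortest is Cretaceous at 79 Myr.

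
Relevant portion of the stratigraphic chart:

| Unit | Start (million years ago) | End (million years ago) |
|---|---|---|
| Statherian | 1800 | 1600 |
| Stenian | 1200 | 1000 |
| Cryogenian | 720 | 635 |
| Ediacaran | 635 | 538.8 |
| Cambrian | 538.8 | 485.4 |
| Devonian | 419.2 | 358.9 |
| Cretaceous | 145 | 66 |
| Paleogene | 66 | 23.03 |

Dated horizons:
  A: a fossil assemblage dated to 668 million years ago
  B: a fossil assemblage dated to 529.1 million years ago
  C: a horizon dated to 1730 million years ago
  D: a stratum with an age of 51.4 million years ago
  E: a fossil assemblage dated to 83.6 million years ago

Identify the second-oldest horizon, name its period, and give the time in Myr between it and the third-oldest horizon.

Larger Ma means older, so oldest first: C 1730 > A 668 > B 529.1 > E 83.6 > D 51.4.
Counting 2 along gives A (668 Ma); the excerpt puts that inside the Cryogenian, 720–635 Ma.
Next in line is B (529.1 Ma), and 668 − 529.1 = 138.9 Myr.

A, in the Cryogenian; 138.9 million years to B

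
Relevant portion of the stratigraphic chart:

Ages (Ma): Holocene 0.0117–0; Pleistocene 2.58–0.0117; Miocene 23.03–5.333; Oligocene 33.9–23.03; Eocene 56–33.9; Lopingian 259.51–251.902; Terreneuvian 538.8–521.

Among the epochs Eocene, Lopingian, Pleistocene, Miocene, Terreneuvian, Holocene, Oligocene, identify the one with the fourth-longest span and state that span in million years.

Oligocene, 10.87 million years

Start − end for each: Eocene 56 − 33.9 = 22.1; Lopingian 259.51 − 251.902 = 7.608; Pleistocene 2.58 − 0.0117 = 2.5683; Miocene 23.03 − 5.333 = 17.697; Terreneuvian 538.8 − 521 = 17.8; Holocene 0.0117 − 0 = 0.0117; Oligocene 33.9 − 23.03 = 10.87.
Ranking these from longest: Eocene > Terreneuvian > Miocene > Oligocene > Lopingian > Pleistocene > Holocene.
Position 4 in that ranking is Oligocene, which lasted 10.87 Myr.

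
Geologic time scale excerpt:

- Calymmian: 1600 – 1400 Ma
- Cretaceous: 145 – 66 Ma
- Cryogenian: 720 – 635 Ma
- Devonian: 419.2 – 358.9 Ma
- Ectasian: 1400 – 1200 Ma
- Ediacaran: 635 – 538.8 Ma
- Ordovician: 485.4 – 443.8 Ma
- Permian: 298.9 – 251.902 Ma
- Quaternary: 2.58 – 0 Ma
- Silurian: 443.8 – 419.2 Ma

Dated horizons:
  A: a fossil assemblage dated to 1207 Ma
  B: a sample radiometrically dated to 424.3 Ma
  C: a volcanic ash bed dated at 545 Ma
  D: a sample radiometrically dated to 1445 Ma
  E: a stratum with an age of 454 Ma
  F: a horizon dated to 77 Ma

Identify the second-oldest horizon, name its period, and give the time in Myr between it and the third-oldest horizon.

A, in the Ectasian; 662 million years to C

Sorted oldest-first by Ma: D (1445), A (1207), C (545), E (454), B (424.3), F (77).
The second oldest is A at 1207 Ma, which lies in 1400–1200 Ma: the Ectasian.
The third oldest is C at 545 Ma; separation = |1207 − 545| = 662 Myr.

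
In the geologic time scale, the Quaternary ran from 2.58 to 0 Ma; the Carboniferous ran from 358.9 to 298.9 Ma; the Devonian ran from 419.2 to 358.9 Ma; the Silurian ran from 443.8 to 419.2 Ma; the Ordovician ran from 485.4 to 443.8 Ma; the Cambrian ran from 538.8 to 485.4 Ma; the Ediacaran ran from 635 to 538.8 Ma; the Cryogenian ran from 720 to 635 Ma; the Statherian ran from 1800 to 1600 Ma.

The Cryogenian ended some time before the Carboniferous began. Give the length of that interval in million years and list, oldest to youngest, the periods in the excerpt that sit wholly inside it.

End of Cryogenian = 635 Ma; start of Carboniferous = 358.9 Ma.
Gap = 635 − 358.9 = 276.1 Myr.
Periods wholly inside 635–358.9 Ma: Ediacaran (635–538.8), Cambrian (538.8–485.4), Ordovician (485.4–443.8), Silurian (443.8–419.2), Devonian (419.2–358.9).

276.1 million years; Ediacaran, Cambrian, Ordovician, Silurian, Devonian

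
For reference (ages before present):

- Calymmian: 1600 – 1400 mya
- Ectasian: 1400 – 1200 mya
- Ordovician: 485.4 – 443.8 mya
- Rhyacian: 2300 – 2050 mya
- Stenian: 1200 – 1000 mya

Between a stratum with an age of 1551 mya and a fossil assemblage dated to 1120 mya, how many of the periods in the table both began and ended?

1551 Ma sits inside the Calymmian (1600–1400) and 1120 Ma inside the Stenian (1200–1000); neither of those is wholly between the two dates.
The listed periods lying completely between them are Ectasian — 1 in all.

1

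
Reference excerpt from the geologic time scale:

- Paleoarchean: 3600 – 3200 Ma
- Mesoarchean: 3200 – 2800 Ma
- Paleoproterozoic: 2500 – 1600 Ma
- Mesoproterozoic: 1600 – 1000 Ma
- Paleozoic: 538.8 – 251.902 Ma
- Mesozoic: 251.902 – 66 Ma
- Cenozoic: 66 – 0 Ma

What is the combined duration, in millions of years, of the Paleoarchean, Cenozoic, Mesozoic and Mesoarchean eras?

1051.902 million years

Each duration: Paleoarchean = 400; Cenozoic = 66; Mesozoic = 185.902; Mesoarchean = 400.
Sum: 400 + 66 + 185.902 + 400 = 1051.902 Myr.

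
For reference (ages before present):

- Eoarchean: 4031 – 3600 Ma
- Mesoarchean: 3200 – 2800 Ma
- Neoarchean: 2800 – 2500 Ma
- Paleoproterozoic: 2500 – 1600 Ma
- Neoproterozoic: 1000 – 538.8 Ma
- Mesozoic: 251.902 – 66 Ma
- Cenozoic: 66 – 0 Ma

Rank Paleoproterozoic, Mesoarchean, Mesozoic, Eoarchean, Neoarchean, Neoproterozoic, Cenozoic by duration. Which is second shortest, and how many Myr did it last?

Start − end for each: Paleoproterozoic 2500 − 1600 = 900; Mesoarchean 3200 − 2800 = 400; Mesozoic 251.902 − 66 = 185.902; Eoarchean 4031 − 3600 = 431; Neoarchean 2800 − 2500 = 300; Neoproterozoic 1000 − 538.8 = 461.2; Cenozoic 66 − 0 = 66.
Ranking these from shortest: Cenozoic < Mesozoic < Neoarchean < Mesoarchean < Eoarchean < Neoproterozoic < Paleoproterozoic.
Position 2 in that ranking is Mesozoic, which lasted 185.902 Myr.

Mesozoic, 185.902 million years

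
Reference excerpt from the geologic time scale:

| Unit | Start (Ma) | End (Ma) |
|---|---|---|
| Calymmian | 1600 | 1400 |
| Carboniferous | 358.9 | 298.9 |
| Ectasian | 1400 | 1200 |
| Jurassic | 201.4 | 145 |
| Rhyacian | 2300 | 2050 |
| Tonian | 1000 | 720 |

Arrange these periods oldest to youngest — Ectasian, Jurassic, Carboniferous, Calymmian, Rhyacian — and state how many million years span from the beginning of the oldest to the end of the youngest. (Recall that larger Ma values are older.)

Start ages (Ma): Rhyacian 2300, Calymmian 1600, Ectasian 1400, Carboniferous 358.9, Jurassic 201.4.
Ordered oldest to youngest: Rhyacian, Calymmian, Ectasian, Carboniferous, Jurassic.
Span = 2300 − 145 = 2155 Myr.

Rhyacian → Calymmian → Ectasian → Carboniferous → Jurassic; total span 2155 Myr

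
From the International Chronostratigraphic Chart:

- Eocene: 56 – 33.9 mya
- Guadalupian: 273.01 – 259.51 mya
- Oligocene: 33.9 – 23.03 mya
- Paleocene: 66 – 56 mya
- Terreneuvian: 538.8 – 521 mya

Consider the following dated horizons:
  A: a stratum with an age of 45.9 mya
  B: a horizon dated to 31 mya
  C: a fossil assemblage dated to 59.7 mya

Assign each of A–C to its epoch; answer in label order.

A — Eocene; B — Oligocene; C — Paleocene

A: 45.9 Ma lies in 56–33.9 Ma, so Eocene.
B: 31 Ma lies in 33.9–23.03 Ma, so Oligocene.
C: 59.7 Ma lies in 66–56 Ma, so Paleocene.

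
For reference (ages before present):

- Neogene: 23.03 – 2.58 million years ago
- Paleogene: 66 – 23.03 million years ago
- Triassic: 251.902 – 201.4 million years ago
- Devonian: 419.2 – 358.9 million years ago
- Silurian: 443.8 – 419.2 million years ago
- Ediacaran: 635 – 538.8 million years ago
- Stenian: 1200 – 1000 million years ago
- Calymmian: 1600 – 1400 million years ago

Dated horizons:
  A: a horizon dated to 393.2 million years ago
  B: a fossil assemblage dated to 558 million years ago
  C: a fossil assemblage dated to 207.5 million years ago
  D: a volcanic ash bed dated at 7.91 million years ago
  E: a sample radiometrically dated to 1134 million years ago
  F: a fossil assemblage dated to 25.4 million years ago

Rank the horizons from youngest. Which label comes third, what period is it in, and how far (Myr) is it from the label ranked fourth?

Sorted youngest-first by Ma: D (7.91), F (25.4), C (207.5), A (393.2), B (558), E (1134).
The third youngest is C at 207.5 Ma, which lies in 251.902–201.4 Ma: the Triassic.
The fourth youngest is A at 393.2 Ma; separation = |207.5 − 393.2| = 185.7 Myr.

C, in the Triassic; 185.7 million years to A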